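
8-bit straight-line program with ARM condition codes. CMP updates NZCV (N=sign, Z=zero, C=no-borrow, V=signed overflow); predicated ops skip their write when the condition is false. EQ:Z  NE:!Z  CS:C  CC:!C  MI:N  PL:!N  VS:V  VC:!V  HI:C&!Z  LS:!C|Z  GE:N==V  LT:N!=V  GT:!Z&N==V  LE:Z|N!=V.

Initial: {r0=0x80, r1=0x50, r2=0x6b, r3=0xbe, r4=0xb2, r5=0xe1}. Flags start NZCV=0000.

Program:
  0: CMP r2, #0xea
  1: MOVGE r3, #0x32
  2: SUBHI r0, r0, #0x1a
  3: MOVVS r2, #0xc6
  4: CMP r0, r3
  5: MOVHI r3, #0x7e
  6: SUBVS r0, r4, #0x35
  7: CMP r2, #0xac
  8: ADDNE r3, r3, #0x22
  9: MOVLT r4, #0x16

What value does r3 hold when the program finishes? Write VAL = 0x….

VAL = 0xa0

[0] flags=1001 → (cmp)
[1] flags=1001 GE?T → r3=0x32
[2] flags=1001 HI?F → skip
[3] flags=1001 VS?T → r2=0xc6
[4] flags=0011 → (cmp)
[5] flags=0011 HI?T → r3=0x7e
[6] flags=0011 VS?T → r0=0x7d
[7] flags=0010 → (cmp)
[8] flags=0010 NE?T → r3=0xa0
[9] flags=0010 LT?F → skip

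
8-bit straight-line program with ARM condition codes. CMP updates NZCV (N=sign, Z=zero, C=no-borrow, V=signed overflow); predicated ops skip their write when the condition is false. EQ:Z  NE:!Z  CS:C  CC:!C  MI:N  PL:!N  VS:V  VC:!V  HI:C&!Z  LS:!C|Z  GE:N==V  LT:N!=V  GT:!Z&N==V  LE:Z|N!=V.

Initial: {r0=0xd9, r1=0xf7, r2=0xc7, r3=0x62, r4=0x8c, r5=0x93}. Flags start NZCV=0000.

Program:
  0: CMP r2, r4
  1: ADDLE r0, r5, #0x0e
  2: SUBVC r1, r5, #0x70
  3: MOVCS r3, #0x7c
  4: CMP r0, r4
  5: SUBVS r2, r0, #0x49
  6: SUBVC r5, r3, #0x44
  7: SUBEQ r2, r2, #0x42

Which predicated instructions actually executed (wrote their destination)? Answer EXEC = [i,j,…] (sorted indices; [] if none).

0: ✓ CMP  NZCV=0010
1: · ADDLE
2: ✓ SUBVC  r1←0x23
3: ✓ MOVCS  r3←0x7c
4: ✓ CMP  NZCV=0010
5: · SUBVS
6: ✓ SUBVC  r5←0x38
7: · SUBEQ

EXEC = [2,3,6]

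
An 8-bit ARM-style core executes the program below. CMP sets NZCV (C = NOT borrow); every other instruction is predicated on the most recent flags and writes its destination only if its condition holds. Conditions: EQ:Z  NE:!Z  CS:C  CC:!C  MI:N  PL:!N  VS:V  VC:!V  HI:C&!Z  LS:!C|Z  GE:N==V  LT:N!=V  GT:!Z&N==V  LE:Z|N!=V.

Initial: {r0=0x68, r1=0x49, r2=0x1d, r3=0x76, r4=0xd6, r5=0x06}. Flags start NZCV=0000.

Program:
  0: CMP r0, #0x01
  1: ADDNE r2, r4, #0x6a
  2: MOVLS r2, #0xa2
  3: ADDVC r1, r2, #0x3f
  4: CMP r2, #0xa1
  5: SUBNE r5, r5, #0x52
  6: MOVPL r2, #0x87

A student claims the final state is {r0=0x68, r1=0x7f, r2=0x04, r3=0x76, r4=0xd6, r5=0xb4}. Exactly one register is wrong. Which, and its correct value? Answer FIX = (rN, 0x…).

FIX = (r2, 0x40)

[0] flags=0010 → (cmp)
[1] flags=0010 NE?T → r2=0x40
[2] flags=0010 LS?F → skip
[3] flags=0010 VC?T → r1=0x7f
[4] flags=1001 → (cmp)
[5] flags=1001 NE?T → r5=0xb4
[6] flags=1001 PL?F → skip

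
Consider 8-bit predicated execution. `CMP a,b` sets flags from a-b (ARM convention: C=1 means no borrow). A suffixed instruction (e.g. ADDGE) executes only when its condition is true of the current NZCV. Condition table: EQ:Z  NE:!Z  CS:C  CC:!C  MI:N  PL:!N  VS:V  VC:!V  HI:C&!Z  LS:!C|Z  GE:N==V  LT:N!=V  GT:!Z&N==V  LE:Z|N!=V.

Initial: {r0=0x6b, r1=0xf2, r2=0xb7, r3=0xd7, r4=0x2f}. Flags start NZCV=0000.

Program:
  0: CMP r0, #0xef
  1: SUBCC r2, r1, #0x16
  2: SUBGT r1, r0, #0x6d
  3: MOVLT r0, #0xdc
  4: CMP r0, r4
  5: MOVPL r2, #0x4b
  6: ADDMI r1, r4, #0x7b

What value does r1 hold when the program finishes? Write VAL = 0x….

VAL = 0xfe

[0] flags=0000 → (cmp)
[1] flags=0000 CC?T → r2=0xdc
[2] flags=0000 GT?T → r1=0xfe
[3] flags=0000 LT?F → skip
[4] flags=0010 → (cmp)
[5] flags=0010 PL?T → r2=0x4b
[6] flags=0010 MI?F → skip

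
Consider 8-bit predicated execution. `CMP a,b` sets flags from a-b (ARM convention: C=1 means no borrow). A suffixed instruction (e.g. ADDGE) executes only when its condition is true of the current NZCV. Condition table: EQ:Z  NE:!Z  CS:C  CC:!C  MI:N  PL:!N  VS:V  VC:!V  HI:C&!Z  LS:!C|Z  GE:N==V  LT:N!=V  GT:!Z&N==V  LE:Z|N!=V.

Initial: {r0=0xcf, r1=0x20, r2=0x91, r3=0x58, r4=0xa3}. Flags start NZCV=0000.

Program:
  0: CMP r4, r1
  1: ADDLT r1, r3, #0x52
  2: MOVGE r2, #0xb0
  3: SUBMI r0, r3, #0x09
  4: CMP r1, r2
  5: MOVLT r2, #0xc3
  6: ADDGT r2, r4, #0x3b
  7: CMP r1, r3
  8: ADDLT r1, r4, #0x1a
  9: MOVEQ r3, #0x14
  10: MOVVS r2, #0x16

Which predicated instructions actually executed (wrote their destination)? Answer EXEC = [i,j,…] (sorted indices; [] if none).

0: ✓ CMP  NZCV=1010
1: ✓ ADDLT  r1←0xaa
2: · MOVGE
3: ✓ SUBMI  r0←0x4f
4: ✓ CMP  NZCV=0010
5: · MOVLT
6: ✓ ADDGT  r2←0xde
7: ✓ CMP  NZCV=0011
8: ✓ ADDLT  r1←0xbd
9: · MOVEQ
10: ✓ MOVVS  r2←0x16

EXEC = [1,3,6,8,10]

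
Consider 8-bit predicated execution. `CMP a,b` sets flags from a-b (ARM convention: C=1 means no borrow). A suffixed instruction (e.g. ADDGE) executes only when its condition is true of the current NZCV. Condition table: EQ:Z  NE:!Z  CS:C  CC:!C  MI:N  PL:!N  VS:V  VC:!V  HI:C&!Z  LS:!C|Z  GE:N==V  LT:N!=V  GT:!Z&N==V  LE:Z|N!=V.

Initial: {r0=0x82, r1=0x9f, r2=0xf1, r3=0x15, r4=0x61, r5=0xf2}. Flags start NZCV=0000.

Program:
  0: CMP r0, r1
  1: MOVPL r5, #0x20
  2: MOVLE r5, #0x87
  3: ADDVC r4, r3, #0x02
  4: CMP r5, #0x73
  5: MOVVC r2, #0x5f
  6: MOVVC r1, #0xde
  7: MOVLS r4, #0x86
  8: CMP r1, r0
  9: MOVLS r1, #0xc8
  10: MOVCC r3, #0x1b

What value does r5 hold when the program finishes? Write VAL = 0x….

[0] flags=1000 → (cmp)
[1] flags=1000 PL?F → skip
[2] flags=1000 LE?T → r5=0x87
[3] flags=1000 VC?T → r4=0x17
[4] flags=0011 → (cmp)
[5] flags=0011 VC?F → skip
[6] flags=0011 VC?F → skip
[7] flags=0011 LS?F → skip
[8] flags=0010 → (cmp)
[9] flags=0010 LS?F → skip
[10] flags=0010 CC?F → skip

VAL = 0x87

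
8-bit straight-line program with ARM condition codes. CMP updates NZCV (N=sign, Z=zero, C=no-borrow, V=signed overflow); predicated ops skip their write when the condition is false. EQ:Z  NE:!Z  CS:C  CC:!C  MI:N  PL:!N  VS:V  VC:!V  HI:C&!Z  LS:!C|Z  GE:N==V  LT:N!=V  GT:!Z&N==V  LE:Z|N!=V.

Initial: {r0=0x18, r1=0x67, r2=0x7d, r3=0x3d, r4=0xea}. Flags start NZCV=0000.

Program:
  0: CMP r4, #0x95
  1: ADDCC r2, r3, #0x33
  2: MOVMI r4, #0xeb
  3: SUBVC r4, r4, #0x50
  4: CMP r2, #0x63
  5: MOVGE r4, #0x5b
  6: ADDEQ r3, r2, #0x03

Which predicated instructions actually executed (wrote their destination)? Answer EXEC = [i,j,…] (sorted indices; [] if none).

[0] flags=0010 → (cmp)
[1] flags=0010 CC?F → skip
[2] flags=0010 MI?F → skip
[3] flags=0010 VC?T → r4=0x9a
[4] flags=0010 → (cmp)
[5] flags=0010 GE?T → r4=0x5b
[6] flags=0010 EQ?F → skip

EXEC = [3,5]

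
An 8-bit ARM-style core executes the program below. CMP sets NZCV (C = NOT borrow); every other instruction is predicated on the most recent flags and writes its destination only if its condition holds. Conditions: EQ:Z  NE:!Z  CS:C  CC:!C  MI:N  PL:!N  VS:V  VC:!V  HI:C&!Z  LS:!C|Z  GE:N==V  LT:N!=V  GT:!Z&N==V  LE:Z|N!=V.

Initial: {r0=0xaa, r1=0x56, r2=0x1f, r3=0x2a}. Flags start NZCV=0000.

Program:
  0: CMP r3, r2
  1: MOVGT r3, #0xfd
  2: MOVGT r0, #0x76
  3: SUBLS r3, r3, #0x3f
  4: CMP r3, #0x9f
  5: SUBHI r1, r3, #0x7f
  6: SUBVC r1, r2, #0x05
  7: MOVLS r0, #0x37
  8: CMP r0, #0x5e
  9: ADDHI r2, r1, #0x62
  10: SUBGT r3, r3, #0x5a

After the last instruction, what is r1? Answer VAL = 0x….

VAL = 0x1a

[0] flags=0010 → (cmp)
[1] flags=0010 GT?T → r3=0xfd
[2] flags=0010 GT?T → r0=0x76
[3] flags=0010 LS?F → skip
[4] flags=0010 → (cmp)
[5] flags=0010 HI?T → r1=0x7e
[6] flags=0010 VC?T → r1=0x1a
[7] flags=0010 LS?F → skip
[8] flags=0010 → (cmp)
[9] flags=0010 HI?T → r2=0x7c
[10] flags=0010 GT?T → r3=0xa3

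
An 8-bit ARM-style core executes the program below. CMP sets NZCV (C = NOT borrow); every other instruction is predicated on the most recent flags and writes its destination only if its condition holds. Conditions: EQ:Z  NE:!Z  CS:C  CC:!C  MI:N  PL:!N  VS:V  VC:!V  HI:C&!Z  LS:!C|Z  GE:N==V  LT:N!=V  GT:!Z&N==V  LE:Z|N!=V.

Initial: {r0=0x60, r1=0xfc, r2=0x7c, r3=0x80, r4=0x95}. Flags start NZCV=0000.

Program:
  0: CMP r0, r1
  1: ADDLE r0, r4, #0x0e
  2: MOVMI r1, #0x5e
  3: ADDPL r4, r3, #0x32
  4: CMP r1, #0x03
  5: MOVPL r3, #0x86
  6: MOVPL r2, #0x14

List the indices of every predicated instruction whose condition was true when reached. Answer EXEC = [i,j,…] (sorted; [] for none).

EXEC = [3]

[0] flags=0000 → (cmp)
[1] flags=0000 LE?F → skip
[2] flags=0000 MI?F → skip
[3] flags=0000 PL?T → r4=0xb2
[4] flags=1010 → (cmp)
[5] flags=1010 PL?F → skip
[6] flags=1010 PL?F → skip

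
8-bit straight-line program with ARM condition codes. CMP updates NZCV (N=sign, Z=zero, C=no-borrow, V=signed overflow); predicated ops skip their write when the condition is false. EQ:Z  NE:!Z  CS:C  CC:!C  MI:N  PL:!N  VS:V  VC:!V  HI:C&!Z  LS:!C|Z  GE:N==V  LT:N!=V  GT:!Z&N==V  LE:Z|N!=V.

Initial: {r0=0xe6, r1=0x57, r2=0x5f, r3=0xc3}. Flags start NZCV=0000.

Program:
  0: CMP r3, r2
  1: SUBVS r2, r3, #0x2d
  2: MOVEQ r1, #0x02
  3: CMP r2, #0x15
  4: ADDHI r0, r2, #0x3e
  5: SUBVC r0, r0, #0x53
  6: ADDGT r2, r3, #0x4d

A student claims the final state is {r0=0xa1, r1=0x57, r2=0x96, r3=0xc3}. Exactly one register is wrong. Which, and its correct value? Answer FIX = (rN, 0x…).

FIX = (r0, 0x81)

0: ✓ CMP  NZCV=0011
1: ✓ SUBVS  r2←0x96
2: · MOVEQ
3: ✓ CMP  NZCV=1010
4: ✓ ADDHI  r0←0xd4
5: ✓ SUBVC  r0←0x81
6: · ADDGT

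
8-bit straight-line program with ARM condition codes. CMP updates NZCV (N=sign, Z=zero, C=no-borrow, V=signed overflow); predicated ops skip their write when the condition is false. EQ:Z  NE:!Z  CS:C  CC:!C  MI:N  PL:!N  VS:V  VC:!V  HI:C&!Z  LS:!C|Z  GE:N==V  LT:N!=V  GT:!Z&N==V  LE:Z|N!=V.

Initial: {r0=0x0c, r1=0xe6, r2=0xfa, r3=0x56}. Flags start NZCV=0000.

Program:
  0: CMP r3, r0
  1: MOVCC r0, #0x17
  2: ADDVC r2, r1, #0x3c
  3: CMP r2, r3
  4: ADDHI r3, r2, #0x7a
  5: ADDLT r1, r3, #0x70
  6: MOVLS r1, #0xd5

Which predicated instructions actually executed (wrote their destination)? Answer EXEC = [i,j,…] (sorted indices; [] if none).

EXEC = [2,5,6]

0: ✓ CMP  NZCV=0010
1: · MOVCC
2: ✓ ADDVC  r2←0x22
3: ✓ CMP  NZCV=1000
4: · ADDHI
5: ✓ ADDLT  r1←0xc6
6: ✓ MOVLS  r1←0xd5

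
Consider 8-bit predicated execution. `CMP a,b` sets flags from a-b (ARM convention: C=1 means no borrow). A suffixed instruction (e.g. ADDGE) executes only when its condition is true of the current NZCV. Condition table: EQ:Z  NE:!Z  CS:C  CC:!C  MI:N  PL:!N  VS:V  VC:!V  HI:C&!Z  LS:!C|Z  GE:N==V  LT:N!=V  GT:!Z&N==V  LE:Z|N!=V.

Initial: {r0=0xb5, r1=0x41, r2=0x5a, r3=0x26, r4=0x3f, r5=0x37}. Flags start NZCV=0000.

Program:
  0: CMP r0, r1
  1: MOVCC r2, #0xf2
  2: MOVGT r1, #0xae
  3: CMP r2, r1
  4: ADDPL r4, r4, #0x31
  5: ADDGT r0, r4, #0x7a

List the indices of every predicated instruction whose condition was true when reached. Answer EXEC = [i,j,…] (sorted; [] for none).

[0] flags=0011 → (cmp)
[1] flags=0011 CC?F → skip
[2] flags=0011 GT?F → skip
[3] flags=0010 → (cmp)
[4] flags=0010 PL?T → r4=0x70
[5] flags=0010 GT?T → r0=0xea

EXEC = [4,5]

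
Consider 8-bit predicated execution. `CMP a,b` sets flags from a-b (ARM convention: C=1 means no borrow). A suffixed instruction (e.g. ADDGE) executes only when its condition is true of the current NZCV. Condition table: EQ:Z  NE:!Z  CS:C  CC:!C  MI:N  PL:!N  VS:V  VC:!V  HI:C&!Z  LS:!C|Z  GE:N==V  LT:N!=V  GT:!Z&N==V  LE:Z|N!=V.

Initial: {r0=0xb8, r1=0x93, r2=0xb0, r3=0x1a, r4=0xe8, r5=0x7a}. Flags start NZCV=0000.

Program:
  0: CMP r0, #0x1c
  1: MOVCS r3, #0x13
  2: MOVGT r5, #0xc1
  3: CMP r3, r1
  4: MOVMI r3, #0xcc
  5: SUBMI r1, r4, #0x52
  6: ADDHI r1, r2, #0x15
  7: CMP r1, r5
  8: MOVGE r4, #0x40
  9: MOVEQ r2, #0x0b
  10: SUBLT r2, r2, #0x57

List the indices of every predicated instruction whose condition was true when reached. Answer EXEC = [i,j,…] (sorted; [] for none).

EXEC = [1,4,5,10]

[0] flags=1010 → (cmp)
[1] flags=1010 CS?T → r3=0x13
[2] flags=1010 GT?F → skip
[3] flags=1001 → (cmp)
[4] flags=1001 MI?T → r3=0xcc
[5] flags=1001 MI?T → r1=0x96
[6] flags=1001 HI?F → skip
[7] flags=0011 → (cmp)
[8] flags=0011 GE?F → skip
[9] flags=0011 EQ?F → skip
[10] flags=0011 LT?T → r2=0x59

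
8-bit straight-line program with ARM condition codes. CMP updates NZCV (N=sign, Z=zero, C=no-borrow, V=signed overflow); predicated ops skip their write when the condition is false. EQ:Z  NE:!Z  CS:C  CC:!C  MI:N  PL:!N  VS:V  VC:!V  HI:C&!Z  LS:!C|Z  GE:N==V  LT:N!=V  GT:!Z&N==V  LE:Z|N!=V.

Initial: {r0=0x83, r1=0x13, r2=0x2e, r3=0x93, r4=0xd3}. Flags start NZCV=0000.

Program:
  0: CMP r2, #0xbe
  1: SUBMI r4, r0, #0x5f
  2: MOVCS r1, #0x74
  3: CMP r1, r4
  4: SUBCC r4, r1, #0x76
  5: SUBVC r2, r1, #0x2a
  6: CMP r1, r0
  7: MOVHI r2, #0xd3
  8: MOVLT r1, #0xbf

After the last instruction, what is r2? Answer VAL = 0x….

VAL = 0xe9

0: ✓ CMP  NZCV=0000
1: · SUBMI
2: · MOVCS
3: ✓ CMP  NZCV=0000
4: ✓ SUBCC  r4←0x9d
5: ✓ SUBVC  r2←0xe9
6: ✓ CMP  NZCV=1001
7: · MOVHI
8: · MOVLT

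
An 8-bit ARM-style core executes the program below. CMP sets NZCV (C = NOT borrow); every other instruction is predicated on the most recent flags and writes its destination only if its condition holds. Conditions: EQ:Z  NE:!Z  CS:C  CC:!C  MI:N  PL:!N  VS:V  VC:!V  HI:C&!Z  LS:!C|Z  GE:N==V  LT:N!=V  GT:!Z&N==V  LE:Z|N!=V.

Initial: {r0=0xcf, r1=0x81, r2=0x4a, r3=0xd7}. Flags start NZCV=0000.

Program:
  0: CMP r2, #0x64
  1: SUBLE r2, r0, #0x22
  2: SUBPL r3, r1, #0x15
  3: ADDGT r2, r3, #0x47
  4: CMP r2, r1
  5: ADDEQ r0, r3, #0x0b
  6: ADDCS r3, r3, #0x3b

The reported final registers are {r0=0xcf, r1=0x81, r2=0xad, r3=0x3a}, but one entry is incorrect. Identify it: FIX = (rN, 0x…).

[0] flags=1000 → (cmp)
[1] flags=1000 LE?T → r2=0xad
[2] flags=1000 PL?F → skip
[3] flags=1000 GT?F → skip
[4] flags=0010 → (cmp)
[5] flags=0010 EQ?F → skip
[6] flags=0010 CS?T → r3=0x12

FIX = (r3, 0x12)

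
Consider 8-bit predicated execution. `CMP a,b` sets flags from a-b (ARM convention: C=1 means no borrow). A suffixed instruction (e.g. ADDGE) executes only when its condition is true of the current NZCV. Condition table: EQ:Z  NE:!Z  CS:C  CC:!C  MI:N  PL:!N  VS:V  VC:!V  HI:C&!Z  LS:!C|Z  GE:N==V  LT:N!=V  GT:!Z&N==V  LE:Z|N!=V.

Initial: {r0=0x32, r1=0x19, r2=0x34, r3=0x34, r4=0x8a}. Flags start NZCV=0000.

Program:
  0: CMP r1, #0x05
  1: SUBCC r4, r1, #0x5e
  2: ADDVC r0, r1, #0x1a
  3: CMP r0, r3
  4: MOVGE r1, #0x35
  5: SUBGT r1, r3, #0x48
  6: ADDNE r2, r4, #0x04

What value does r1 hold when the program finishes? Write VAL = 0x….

VAL = 0x19

0: ✓ CMP  NZCV=0010
1: · SUBCC
2: ✓ ADDVC  r0←0x33
3: ✓ CMP  NZCV=1000
4: · MOVGE
5: · SUBGT
6: ✓ ADDNE  r2←0x8e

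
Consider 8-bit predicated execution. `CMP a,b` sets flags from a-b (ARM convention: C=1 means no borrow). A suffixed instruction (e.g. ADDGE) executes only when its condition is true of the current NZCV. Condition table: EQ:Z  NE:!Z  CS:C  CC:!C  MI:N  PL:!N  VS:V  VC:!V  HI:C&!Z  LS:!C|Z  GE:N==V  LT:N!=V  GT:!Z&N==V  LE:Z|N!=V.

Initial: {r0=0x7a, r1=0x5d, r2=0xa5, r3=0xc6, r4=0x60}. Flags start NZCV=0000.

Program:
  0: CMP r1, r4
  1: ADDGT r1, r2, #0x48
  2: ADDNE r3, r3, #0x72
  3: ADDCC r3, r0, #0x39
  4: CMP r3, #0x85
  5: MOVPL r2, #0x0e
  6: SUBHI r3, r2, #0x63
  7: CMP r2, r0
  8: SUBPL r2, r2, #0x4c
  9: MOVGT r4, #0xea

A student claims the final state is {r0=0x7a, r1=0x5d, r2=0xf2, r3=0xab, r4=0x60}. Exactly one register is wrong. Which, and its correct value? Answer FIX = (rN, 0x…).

FIX = (r2, 0x0e)

0: ✓ CMP  NZCV=1000
1: · ADDGT
2: ✓ ADDNE  r3←0x38
3: ✓ ADDCC  r3←0xb3
4: ✓ CMP  NZCV=0010
5: ✓ MOVPL  r2←0x0e
6: ✓ SUBHI  r3←0xab
7: ✓ CMP  NZCV=1000
8: · SUBPL
9: · MOVGT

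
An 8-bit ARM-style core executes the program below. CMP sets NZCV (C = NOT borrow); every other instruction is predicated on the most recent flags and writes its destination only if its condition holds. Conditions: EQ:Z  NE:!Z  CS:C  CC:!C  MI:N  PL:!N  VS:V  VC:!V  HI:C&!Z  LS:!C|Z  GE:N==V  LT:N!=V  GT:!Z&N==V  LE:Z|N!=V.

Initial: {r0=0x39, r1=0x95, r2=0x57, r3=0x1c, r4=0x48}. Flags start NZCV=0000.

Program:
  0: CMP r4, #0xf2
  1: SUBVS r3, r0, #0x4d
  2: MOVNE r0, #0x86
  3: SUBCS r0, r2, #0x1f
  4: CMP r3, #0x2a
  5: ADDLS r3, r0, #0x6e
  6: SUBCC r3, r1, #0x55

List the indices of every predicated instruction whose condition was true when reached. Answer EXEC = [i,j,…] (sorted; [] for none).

[0] flags=0000 → (cmp)
[1] flags=0000 VS?F → skip
[2] flags=0000 NE?T → r0=0x86
[3] flags=0000 CS?F → skip
[4] flags=1000 → (cmp)
[5] flags=1000 LS?T → r3=0xf4
[6] flags=1000 CC?T → r3=0x40

EXEC = [2,5,6]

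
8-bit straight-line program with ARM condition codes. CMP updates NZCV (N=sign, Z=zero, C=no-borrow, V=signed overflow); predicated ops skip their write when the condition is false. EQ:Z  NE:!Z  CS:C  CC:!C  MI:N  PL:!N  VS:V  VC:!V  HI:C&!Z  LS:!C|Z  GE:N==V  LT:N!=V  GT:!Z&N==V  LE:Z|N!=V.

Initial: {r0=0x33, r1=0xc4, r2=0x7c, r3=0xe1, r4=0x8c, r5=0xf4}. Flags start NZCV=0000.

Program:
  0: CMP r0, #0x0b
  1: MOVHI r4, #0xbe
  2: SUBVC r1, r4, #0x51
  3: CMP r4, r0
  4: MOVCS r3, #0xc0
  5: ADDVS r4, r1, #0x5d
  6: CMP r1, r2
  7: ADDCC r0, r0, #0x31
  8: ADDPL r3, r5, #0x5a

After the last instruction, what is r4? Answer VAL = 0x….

[0] flags=0010 → (cmp)
[1] flags=0010 HI?T → r4=0xbe
[2] flags=0010 VC?T → r1=0x6d
[3] flags=1010 → (cmp)
[4] flags=1010 CS?T → r3=0xc0
[5] flags=1010 VS?F → skip
[6] flags=1000 → (cmp)
[7] flags=1000 CC?T → r0=0x64
[8] flags=1000 PL?F → skip

VAL = 0xbe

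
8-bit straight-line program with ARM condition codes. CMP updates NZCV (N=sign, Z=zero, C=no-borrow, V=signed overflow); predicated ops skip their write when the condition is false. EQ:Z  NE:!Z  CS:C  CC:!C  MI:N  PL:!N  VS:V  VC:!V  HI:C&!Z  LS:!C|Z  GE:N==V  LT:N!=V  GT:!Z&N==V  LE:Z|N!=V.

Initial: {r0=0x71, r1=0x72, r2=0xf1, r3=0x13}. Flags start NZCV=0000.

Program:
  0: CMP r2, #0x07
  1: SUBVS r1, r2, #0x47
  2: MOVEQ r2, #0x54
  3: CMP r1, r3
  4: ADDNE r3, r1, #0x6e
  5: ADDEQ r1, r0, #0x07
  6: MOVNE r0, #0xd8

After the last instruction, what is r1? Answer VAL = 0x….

0: ✓ CMP  NZCV=1010
1: · SUBVS
2: · MOVEQ
3: ✓ CMP  NZCV=0010
4: ✓ ADDNE  r3←0xe0
5: · ADDEQ
6: ✓ MOVNE  r0←0xd8

VAL = 0x72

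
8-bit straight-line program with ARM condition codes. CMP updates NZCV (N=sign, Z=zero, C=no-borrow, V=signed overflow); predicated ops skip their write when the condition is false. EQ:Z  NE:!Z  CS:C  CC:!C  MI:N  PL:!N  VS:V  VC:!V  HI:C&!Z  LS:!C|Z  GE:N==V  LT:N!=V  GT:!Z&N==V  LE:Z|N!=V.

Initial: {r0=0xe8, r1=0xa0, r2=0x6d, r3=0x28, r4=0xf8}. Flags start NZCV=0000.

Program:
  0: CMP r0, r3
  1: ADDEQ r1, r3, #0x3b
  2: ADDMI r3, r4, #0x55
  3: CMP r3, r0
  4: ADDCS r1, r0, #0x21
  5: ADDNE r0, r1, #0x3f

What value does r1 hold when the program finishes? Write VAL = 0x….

VAL = 0xa0

0: ✓ CMP  NZCV=1010
1: · ADDEQ
2: ✓ ADDMI  r3←0x4d
3: ✓ CMP  NZCV=0000
4: · ADDCS
5: ✓ ADDNE  r0←0xdf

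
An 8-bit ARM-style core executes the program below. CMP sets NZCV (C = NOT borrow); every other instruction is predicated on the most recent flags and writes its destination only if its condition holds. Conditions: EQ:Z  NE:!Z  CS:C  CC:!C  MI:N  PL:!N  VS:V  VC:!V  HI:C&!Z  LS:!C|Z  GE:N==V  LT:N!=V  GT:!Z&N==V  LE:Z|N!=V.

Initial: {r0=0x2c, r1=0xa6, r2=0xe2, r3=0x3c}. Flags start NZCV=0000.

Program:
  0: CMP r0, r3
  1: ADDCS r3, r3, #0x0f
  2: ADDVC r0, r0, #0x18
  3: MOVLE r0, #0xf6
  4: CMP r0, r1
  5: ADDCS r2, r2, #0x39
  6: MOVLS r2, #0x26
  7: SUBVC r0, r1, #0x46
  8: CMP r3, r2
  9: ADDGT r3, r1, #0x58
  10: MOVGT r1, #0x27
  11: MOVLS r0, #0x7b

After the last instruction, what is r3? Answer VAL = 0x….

[0] flags=1000 → (cmp)
[1] flags=1000 CS?F → skip
[2] flags=1000 VC?T → r0=0x44
[3] flags=1000 LE?T → r0=0xf6
[4] flags=0010 → (cmp)
[5] flags=0010 CS?T → r2=0x1b
[6] flags=0010 LS?F → skip
[7] flags=0010 VC?T → r0=0x60
[8] flags=0010 → (cmp)
[9] flags=0010 GT?T → r3=0xfe
[10] flags=0010 GT?T → r1=0x27
[11] flags=0010 LS?F → skip

VAL = 0xfe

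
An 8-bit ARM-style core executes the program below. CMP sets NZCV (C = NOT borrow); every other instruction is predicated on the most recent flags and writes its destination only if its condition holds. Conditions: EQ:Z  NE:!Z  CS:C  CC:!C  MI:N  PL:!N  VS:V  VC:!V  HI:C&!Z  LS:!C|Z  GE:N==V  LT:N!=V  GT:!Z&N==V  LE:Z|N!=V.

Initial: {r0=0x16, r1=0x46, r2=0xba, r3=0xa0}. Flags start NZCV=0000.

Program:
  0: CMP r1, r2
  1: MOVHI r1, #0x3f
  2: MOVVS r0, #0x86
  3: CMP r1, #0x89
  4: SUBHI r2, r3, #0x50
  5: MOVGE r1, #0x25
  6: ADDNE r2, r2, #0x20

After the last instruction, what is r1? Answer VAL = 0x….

VAL = 0x25

0: ✓ CMP  NZCV=1001
1: · MOVHI
2: ✓ MOVVS  r0←0x86
3: ✓ CMP  NZCV=1001
4: · SUBHI
5: ✓ MOVGE  r1←0x25
6: ✓ ADDNE  r2←0xda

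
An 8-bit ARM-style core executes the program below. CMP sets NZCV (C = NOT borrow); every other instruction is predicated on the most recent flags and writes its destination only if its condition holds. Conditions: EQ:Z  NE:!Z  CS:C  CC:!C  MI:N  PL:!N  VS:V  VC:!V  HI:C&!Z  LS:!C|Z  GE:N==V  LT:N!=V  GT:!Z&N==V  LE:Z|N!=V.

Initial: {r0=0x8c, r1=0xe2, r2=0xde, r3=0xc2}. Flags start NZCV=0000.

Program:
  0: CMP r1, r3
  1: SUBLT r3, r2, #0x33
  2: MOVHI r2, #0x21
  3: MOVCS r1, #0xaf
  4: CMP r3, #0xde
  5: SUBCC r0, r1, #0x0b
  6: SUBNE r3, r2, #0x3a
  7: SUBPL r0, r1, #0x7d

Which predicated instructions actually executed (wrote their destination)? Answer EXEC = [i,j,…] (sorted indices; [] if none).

[0] flags=0010 → (cmp)
[1] flags=0010 LT?F → skip
[2] flags=0010 HI?T → r2=0x21
[3] flags=0010 CS?T → r1=0xaf
[4] flags=1000 → (cmp)
[5] flags=1000 CC?T → r0=0xa4
[6] flags=1000 NE?T → r3=0xe7
[7] flags=1000 PL?F → skip

EXEC = [2,3,5,6]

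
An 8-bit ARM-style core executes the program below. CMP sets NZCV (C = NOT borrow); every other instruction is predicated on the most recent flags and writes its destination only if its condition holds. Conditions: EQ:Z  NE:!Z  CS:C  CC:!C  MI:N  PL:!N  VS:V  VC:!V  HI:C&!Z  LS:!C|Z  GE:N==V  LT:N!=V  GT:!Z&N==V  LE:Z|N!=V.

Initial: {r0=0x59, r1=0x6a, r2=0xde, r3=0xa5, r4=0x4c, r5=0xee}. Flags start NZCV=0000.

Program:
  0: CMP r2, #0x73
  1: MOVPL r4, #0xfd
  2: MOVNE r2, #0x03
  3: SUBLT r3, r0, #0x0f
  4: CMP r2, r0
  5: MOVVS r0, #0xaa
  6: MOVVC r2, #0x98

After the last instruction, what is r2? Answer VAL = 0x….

[0] flags=0011 → (cmp)
[1] flags=0011 PL?T → r4=0xfd
[2] flags=0011 NE?T → r2=0x03
[3] flags=0011 LT?T → r3=0x4a
[4] flags=1000 → (cmp)
[5] flags=1000 VS?F → skip
[6] flags=1000 VC?T → r2=0x98

VAL = 0x98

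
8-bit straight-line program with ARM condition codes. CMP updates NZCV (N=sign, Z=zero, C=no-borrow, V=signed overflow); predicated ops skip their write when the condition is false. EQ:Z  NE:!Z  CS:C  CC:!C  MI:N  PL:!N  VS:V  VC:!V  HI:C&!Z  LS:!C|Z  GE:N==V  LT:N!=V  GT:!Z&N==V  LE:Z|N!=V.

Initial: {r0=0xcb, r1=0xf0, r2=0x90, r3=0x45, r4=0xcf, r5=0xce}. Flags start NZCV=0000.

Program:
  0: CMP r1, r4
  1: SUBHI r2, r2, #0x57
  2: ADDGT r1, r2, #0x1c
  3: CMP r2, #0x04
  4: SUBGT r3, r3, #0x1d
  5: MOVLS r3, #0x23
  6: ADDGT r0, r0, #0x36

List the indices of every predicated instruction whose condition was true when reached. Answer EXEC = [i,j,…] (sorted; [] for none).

EXEC = [1,2,4,6]

0: ✓ CMP  NZCV=0010
1: ✓ SUBHI  r2←0x39
2: ✓ ADDGT  r1←0x55
3: ✓ CMP  NZCV=0010
4: ✓ SUBGT  r3←0x28
5: · MOVLS
6: ✓ ADDGT  r0←0x01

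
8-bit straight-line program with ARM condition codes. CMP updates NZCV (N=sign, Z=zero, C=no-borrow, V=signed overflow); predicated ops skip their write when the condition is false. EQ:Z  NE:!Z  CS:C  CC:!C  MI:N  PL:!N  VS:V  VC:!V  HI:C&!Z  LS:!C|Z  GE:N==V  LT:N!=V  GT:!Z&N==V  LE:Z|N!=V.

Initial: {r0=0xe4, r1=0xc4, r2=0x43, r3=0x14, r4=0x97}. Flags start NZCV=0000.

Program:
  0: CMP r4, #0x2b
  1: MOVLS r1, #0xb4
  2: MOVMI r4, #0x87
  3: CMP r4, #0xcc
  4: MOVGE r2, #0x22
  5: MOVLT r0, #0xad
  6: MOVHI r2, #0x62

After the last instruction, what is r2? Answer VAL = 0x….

[0] flags=0011 → (cmp)
[1] flags=0011 LS?F → skip
[2] flags=0011 MI?F → skip
[3] flags=1000 → (cmp)
[4] flags=1000 GE?F → skip
[5] flags=1000 LT?T → r0=0xad
[6] flags=1000 HI?F → skip

VAL = 0x43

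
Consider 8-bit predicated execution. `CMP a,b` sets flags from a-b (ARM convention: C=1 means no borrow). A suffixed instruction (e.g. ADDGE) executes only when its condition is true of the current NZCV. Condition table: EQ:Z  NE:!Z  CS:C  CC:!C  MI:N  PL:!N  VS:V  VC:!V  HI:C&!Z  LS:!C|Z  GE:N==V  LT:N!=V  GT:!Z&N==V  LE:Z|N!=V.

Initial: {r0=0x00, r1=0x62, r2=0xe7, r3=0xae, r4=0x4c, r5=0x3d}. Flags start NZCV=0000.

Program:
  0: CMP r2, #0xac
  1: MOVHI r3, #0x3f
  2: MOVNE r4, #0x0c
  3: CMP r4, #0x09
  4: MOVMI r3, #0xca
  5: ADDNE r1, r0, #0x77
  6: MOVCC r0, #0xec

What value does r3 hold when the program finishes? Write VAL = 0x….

0: ✓ CMP  NZCV=0010
1: ✓ MOVHI  r3←0x3f
2: ✓ MOVNE  r4←0x0c
3: ✓ CMP  NZCV=0010
4: · MOVMI
5: ✓ ADDNE  r1←0x77
6: · MOVCC

VAL = 0x3f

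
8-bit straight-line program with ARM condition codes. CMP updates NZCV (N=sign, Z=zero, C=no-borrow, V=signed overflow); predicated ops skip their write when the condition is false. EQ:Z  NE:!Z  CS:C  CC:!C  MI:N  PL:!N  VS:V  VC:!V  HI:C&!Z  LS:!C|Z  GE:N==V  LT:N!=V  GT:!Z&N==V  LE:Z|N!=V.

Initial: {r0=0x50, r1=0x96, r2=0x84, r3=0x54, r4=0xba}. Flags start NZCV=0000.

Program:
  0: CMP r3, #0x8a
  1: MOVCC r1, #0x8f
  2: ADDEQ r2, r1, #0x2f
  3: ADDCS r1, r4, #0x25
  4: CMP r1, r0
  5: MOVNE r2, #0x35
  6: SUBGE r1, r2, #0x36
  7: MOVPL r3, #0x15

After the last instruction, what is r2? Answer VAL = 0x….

[0] flags=1001 → (cmp)
[1] flags=1001 CC?T → r1=0x8f
[2] flags=1001 EQ?F → skip
[3] flags=1001 CS?F → skip
[4] flags=0011 → (cmp)
[5] flags=0011 NE?T → r2=0x35
[6] flags=0011 GE?F → skip
[7] flags=0011 PL?T → r3=0x15

VAL = 0x35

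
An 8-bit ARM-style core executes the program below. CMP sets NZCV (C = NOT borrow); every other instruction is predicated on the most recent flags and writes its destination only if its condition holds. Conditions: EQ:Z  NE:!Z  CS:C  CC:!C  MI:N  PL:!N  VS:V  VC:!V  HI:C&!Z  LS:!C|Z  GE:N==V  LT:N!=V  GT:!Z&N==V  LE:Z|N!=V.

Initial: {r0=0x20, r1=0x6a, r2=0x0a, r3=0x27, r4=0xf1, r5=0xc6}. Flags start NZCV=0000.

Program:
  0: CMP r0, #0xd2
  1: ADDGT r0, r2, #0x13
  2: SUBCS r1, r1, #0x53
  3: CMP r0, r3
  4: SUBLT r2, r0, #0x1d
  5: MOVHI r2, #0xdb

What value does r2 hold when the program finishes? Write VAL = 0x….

VAL = 0x00

0: ✓ CMP  NZCV=0000
1: ✓ ADDGT  r0←0x1d
2: · SUBCS
3: ✓ CMP  NZCV=1000
4: ✓ SUBLT  r2←0x00
5: · MOVHI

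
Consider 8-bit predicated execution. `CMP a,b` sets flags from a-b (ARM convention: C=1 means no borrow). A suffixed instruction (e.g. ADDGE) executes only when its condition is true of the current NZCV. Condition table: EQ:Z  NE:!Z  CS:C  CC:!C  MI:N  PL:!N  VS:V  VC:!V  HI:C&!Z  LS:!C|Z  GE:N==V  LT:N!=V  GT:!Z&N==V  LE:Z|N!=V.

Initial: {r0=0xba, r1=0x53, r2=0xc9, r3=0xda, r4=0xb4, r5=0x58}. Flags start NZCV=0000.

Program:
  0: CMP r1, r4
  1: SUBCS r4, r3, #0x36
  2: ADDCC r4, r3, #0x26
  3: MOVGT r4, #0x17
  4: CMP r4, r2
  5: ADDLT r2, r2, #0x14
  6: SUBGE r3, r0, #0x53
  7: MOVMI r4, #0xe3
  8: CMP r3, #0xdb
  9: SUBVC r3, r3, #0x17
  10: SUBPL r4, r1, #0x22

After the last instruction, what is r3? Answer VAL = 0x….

0: ✓ CMP  NZCV=1001
1: · SUBCS
2: ✓ ADDCC  r4←0x00
3: ✓ MOVGT  r4←0x17
4: ✓ CMP  NZCV=0000
5: · ADDLT
6: ✓ SUBGE  r3←0x67
7: · MOVMI
8: ✓ CMP  NZCV=1001
9: · SUBVC
10: · SUBPL

VAL = 0x67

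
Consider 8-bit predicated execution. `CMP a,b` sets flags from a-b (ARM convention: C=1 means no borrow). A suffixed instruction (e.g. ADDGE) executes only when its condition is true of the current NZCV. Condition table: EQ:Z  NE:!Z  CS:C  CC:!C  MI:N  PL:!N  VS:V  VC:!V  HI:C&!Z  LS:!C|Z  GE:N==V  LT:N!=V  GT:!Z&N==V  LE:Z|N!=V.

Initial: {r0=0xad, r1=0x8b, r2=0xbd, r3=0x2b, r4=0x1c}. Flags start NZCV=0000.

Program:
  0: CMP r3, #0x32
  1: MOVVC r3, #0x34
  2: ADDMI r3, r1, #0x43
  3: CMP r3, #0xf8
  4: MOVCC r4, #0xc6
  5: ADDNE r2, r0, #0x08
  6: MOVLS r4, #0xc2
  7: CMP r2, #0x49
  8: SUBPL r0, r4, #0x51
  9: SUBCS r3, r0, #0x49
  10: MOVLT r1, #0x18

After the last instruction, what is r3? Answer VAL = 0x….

0: ✓ CMP  NZCV=1000
1: ✓ MOVVC  r3←0x34
2: ✓ ADDMI  r3←0xce
3: ✓ CMP  NZCV=1000
4: ✓ MOVCC  r4←0xc6
5: ✓ ADDNE  r2←0xb5
6: ✓ MOVLS  r4←0xc2
7: ✓ CMP  NZCV=0011
8: ✓ SUBPL  r0←0x71
9: ✓ SUBCS  r3←0x28
10: ✓ MOVLT  r1←0x18

VAL = 0x28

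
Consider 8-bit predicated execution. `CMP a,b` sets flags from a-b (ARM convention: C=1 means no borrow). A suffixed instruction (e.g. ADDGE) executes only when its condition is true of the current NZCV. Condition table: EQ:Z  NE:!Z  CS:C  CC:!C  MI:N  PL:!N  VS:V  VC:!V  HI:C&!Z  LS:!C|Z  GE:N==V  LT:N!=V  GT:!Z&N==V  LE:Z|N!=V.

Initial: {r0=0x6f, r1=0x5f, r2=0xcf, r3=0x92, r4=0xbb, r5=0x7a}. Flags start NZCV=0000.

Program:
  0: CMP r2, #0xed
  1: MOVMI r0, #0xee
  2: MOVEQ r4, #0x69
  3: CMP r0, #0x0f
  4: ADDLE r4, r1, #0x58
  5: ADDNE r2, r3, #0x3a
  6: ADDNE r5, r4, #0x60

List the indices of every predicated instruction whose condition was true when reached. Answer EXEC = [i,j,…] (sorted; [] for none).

[0] flags=1000 → (cmp)
[1] flags=1000 MI?T → r0=0xee
[2] flags=1000 EQ?F → skip
[3] flags=1010 → (cmp)
[4] flags=1010 LE?T → r4=0xb7
[5] flags=1010 NE?T → r2=0xcc
[6] flags=1010 NE?T → r5=0x17

EXEC = [1,4,5,6]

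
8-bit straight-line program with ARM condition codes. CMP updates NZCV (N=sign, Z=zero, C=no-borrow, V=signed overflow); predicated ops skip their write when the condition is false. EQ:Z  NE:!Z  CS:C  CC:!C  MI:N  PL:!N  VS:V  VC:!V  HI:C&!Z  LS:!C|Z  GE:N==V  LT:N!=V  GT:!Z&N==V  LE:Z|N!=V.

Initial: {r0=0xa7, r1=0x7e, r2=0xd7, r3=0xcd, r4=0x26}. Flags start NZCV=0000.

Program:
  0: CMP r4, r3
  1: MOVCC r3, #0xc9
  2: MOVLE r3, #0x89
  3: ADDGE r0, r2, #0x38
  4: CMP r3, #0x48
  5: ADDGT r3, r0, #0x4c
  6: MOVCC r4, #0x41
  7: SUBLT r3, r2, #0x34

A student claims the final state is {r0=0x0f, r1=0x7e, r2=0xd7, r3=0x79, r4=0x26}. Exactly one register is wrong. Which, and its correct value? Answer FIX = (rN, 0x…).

FIX = (r3, 0xa3)

[0] flags=0000 → (cmp)
[1] flags=0000 CC?T → r3=0xc9
[2] flags=0000 LE?F → skip
[3] flags=0000 GE?T → r0=0x0f
[4] flags=1010 → (cmp)
[5] flags=1010 GT?F → skip
[6] flags=1010 CC?F → skip
[7] flags=1010 LT?T → r3=0xa3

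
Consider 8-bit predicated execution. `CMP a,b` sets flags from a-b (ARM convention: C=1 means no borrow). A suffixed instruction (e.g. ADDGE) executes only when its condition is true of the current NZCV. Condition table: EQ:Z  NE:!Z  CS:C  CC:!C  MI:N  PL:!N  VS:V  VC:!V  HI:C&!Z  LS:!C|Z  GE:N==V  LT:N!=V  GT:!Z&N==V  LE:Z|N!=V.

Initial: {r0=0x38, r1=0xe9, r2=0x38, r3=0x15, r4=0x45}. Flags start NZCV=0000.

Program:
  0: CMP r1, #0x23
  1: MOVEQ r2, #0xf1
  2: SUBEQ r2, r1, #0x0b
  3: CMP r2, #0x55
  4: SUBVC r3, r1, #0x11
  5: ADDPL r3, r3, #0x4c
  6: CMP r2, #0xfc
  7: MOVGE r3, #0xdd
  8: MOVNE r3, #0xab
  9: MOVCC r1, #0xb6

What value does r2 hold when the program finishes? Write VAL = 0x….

0: ✓ CMP  NZCV=1010
1: · MOVEQ
2: · SUBEQ
3: ✓ CMP  NZCV=1000
4: ✓ SUBVC  r3←0xd8
5: · ADDPL
6: ✓ CMP  NZCV=0000
7: ✓ MOVGE  r3←0xdd
8: ✓ MOVNE  r3←0xab
9: ✓ MOVCC  r1←0xb6

VAL = 0x38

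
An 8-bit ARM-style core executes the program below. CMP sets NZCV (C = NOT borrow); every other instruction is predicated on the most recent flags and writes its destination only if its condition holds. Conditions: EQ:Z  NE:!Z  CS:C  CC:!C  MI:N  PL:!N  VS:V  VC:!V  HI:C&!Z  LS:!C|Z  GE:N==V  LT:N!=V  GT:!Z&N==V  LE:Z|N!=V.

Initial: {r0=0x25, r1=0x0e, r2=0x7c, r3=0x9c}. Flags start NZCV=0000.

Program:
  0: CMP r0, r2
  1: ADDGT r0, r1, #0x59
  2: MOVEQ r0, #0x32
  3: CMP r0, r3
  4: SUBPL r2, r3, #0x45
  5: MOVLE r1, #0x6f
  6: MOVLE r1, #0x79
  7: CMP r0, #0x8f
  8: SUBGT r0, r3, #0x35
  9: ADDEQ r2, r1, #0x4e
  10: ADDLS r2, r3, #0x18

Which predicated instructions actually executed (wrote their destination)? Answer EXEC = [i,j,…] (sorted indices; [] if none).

EXEC = [8,10]

[0] flags=1000 → (cmp)
[1] flags=1000 GT?F → skip
[2] flags=1000 EQ?F → skip
[3] flags=1001 → (cmp)
[4] flags=1001 PL?F → skip
[5] flags=1001 LE?F → skip
[6] flags=1001 LE?F → skip
[7] flags=1001 → (cmp)
[8] flags=1001 GT?T → r0=0x67
[9] flags=1001 EQ?F → skip
[10] flags=1001 LS?T → r2=0xb4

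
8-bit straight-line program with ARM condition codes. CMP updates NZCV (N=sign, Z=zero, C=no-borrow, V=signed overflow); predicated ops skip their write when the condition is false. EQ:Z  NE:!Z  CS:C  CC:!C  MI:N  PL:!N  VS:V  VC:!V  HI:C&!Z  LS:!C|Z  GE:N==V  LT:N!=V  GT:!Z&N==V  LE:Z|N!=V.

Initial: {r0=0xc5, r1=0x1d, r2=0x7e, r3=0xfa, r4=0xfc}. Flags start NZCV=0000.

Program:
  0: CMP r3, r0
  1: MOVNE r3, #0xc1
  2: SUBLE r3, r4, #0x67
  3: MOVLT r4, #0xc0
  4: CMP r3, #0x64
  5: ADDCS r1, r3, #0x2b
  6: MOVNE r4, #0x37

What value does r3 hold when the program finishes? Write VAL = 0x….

0: ✓ CMP  NZCV=0010
1: ✓ MOVNE  r3←0xc1
2: · SUBLE
3: · MOVLT
4: ✓ CMP  NZCV=0011
5: ✓ ADDCS  r1←0xec
6: ✓ MOVNE  r4←0x37

VAL = 0xc1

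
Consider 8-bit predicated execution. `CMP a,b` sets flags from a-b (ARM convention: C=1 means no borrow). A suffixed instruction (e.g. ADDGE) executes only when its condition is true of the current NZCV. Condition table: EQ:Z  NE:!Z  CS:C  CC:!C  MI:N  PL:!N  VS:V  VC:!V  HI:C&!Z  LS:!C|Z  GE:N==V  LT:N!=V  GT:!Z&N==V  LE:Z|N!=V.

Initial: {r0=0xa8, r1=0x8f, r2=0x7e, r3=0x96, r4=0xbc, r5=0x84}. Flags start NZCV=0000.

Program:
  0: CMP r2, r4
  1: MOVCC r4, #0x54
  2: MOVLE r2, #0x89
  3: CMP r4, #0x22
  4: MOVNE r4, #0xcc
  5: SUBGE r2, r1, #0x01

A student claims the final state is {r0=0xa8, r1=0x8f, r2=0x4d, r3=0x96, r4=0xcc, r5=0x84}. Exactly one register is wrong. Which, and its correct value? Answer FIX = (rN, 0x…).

FIX = (r2, 0x8e)

[0] flags=1001 → (cmp)
[1] flags=1001 CC?T → r4=0x54
[2] flags=1001 LE?F → skip
[3] flags=0010 → (cmp)
[4] flags=0010 NE?T → r4=0xcc
[5] flags=0010 GE?T → r2=0x8e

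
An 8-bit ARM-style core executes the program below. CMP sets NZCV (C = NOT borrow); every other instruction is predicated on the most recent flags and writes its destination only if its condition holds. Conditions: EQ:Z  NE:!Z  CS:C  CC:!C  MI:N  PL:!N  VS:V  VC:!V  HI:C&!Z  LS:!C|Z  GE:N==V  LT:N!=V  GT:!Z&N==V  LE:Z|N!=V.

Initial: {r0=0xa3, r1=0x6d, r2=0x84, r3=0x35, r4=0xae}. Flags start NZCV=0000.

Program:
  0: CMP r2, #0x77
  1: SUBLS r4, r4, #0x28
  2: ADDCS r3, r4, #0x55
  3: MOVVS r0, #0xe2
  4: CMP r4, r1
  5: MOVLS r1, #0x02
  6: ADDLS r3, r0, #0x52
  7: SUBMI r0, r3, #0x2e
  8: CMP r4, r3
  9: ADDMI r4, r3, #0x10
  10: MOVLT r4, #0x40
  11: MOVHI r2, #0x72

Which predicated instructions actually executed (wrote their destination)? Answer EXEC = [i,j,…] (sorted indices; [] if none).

EXEC = [2,3,9,10,11]

[0] flags=0011 → (cmp)
[1] flags=0011 LS?F → skip
[2] flags=0011 CS?T → r3=0x03
[3] flags=0011 VS?T → r0=0xe2
[4] flags=0011 → (cmp)
[5] flags=0011 LS?F → skip
[6] flags=0011 LS?F → skip
[7] flags=0011 MI?F → skip
[8] flags=1010 → (cmp)
[9] flags=1010 MI?T → r4=0x13
[10] flags=1010 LT?T → r4=0x40
[11] flags=1010 HI?T → r2=0x72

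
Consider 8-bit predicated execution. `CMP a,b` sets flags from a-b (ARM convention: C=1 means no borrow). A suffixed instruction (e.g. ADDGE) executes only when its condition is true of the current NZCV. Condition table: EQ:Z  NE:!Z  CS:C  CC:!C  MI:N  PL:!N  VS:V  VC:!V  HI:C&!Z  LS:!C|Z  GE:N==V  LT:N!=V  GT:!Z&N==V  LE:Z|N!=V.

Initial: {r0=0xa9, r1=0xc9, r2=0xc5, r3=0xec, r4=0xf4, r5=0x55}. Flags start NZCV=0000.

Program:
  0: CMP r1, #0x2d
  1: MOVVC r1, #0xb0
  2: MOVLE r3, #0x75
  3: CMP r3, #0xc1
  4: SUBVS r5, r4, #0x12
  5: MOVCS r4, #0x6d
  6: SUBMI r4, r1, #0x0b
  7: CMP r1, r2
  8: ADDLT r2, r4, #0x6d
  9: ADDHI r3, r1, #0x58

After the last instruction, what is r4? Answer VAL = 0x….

[0] flags=1010 → (cmp)
[1] flags=1010 VC?T → r1=0xb0
[2] flags=1010 LE?T → r3=0x75
[3] flags=1001 → (cmp)
[4] flags=1001 VS?T → r5=0xe2
[5] flags=1001 CS?F → skip
[6] flags=1001 MI?T → r4=0xa5
[7] flags=1000 → (cmp)
[8] flags=1000 LT?T → r2=0x12
[9] flags=1000 HI?F → skip

VAL = 0xa5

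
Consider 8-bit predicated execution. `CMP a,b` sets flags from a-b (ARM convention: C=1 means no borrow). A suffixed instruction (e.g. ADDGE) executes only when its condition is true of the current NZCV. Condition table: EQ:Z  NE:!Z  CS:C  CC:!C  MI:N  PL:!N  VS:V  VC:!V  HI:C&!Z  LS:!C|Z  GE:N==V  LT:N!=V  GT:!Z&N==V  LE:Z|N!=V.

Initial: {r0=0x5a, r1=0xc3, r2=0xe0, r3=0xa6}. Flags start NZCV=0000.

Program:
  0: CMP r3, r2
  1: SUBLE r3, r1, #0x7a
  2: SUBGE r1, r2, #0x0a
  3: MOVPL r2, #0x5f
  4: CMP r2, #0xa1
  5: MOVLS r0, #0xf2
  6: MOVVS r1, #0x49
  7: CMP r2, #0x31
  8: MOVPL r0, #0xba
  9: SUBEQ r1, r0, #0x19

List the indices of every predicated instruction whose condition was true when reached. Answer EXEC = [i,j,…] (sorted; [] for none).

EXEC = [1]

0: ✓ CMP  NZCV=1000
1: ✓ SUBLE  r3←0x49
2: · SUBGE
3: · MOVPL
4: ✓ CMP  NZCV=0010
5: · MOVLS
6: · MOVVS
7: ✓ CMP  NZCV=1010
8: · MOVPL
9: · SUBEQ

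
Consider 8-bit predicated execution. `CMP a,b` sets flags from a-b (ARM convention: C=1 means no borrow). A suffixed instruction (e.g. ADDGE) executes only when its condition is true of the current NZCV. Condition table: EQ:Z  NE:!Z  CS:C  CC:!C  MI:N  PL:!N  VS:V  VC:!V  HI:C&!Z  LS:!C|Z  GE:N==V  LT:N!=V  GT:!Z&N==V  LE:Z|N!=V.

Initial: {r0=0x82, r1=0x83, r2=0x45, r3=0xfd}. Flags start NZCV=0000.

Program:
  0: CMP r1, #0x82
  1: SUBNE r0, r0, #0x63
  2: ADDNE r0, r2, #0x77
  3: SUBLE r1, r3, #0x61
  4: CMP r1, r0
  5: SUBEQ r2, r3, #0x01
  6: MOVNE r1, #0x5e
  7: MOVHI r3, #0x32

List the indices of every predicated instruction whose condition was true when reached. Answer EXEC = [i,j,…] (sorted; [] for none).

EXEC = [1,2,6]

0: ✓ CMP  NZCV=0010
1: ✓ SUBNE  r0←0x1f
2: ✓ ADDNE  r0←0xbc
3: · SUBLE
4: ✓ CMP  NZCV=1000
5: · SUBEQ
6: ✓ MOVNE  r1←0x5e
7: · MOVHI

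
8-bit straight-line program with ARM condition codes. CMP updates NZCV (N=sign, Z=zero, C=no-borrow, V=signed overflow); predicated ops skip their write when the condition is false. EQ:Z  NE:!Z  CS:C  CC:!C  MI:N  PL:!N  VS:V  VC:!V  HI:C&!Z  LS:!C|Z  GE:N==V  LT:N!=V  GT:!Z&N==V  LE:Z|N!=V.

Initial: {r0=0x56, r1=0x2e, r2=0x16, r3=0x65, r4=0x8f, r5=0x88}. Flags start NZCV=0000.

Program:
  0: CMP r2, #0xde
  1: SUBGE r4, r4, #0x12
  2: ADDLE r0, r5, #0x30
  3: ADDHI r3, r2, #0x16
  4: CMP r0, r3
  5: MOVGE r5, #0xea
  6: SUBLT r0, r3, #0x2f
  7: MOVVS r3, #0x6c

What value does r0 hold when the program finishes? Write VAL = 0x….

VAL = 0x36

0: ✓ CMP  NZCV=0000
1: ✓ SUBGE  r4←0x7d
2: · ADDLE
3: · ADDHI
4: ✓ CMP  NZCV=1000
5: · MOVGE
6: ✓ SUBLT  r0←0x36
7: · MOVVS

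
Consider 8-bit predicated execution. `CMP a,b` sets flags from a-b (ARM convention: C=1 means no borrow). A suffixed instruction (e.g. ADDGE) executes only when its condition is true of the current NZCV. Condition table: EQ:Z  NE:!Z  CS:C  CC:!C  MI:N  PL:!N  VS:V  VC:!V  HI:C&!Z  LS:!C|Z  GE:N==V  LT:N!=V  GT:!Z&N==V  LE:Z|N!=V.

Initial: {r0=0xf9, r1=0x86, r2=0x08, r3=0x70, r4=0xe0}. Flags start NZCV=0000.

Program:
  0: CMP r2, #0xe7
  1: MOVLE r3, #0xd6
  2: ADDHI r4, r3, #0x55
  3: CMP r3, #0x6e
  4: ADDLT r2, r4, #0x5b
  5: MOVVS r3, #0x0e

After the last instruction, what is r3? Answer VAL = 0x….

[0] flags=0000 → (cmp)
[1] flags=0000 LE?F → skip
[2] flags=0000 HI?F → skip
[3] flags=0010 → (cmp)
[4] flags=0010 LT?F → skip
[5] flags=0010 VS?F → skip

VAL = 0x70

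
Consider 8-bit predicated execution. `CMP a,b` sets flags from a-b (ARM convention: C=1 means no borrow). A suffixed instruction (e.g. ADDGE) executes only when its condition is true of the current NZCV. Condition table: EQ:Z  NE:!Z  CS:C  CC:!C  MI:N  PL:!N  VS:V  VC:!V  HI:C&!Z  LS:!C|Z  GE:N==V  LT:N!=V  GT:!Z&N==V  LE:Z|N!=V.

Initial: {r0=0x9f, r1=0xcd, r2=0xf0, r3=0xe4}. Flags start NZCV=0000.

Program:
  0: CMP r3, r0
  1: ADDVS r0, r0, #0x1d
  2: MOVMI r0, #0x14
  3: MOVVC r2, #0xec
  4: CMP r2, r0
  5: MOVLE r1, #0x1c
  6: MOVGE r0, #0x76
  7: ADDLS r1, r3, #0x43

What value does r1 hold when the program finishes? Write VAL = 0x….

VAL = 0xcd

0: ✓ CMP  NZCV=0010
1: · ADDVS
2: · MOVMI
3: ✓ MOVVC  r2←0xec
4: ✓ CMP  NZCV=0010
5: · MOVLE
6: ✓ MOVGE  r0←0x76
7: · ADDLS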